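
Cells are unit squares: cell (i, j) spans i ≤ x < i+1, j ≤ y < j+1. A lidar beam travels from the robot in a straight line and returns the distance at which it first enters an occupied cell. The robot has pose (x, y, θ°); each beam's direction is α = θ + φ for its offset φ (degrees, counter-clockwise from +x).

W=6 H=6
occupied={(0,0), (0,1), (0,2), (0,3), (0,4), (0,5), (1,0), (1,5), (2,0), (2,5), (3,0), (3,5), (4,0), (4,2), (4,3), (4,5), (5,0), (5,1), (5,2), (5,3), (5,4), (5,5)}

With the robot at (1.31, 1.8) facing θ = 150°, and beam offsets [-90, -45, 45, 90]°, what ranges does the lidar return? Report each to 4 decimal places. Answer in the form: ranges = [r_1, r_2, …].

beam 1: φ=-90°, α=60°
  d=(0.5000,0.8660)  start (1,1)  tX=1.3800 tY=0.2309  stride 1/|dx|=2.0000 1/|dy|=1.1547
    cross y-line → (1,2), t=0.2309
    cross x-line → (2,2), t=1.3800
    cross y-line → (2,3), t=1.3856
    cross y-line → (2,4), t=2.5403
    cross x-line → (3,4), t=3.3800
    cross y-line → (3,5), t=3.6950 (wall)
  → r_1 = 3.6950
beam 2: φ=-45°, α=105°
  d=(-0.2588,0.9659)  start (1,1)  tX=1.1977 tY=0.2071  stride 1/|dx|=3.8637 1/|dy|=1.0353
    cross y-line → (1,2), t=0.2071
    cross x-line → (0,2), t=1.1977 (wall)
  → r_2 = 1.1977
beam 3: φ=45°, α=195°
  d=(-0.9659,-0.2588)  start (1,1)  tX=0.3209 tY=3.0910  stride 1/|dx|=1.0353 1/|dy|=3.8637
    cross x-line → (0,1), t=0.3209 (wall)
  → r_3 = 0.3209
beam 4: φ=90°, α=240°
  d=(-0.5000,-0.8660)  start (1,1)  tX=0.6200 tY=0.9238  stride 1/|dx|=2.0000 1/|dy|=1.1547
    cross x-line → (0,1), t=0.6200 (wall)
  → r_4 = 0.6200

ranges = [3.6950, 1.1977, 0.3209, 0.6200]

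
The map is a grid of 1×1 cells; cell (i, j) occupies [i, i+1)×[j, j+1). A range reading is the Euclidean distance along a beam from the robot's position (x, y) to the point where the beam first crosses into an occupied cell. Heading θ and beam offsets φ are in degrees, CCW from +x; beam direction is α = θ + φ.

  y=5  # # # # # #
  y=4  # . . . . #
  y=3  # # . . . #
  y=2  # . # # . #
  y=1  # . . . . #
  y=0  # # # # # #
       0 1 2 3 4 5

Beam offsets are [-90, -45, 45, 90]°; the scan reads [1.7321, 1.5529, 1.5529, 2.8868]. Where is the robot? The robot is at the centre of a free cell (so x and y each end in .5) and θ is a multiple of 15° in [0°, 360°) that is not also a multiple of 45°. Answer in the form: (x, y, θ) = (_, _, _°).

(x, y, θ) = (3.5, 3.5, 60°)

Enumerate (i+0.5, j+0.5, θ) over the 13 free cells and 16 admissible headings. For each, cast all 4 beams and compare to the given ranges.
  (1.5, 1.5, 105°): beam 1 = 1.9319 ≠ 1.7321 ✗
  (2.5, 1.5, 345°): beam 1 = 0.5176 ≠ 1.7321 ✗
  (4.5, 4.5, 150°): beam 1 = 0.5774 ≠ 1.7321 ✗
  (2.5, 3.5, 15°): beam 1 = 0.5176 ≠ 1.7321 ✗
  (4.5, 2.5, 75°): beam 1 = 0.5176 ≠ 1.7321 ✗
  …
  (3.5, 3.5, 60°): r_1=1.7321, r_2=1.5529, r_3=1.5529, r_4=2.8868 — all match ✓
No second candidate reproduces the full scan.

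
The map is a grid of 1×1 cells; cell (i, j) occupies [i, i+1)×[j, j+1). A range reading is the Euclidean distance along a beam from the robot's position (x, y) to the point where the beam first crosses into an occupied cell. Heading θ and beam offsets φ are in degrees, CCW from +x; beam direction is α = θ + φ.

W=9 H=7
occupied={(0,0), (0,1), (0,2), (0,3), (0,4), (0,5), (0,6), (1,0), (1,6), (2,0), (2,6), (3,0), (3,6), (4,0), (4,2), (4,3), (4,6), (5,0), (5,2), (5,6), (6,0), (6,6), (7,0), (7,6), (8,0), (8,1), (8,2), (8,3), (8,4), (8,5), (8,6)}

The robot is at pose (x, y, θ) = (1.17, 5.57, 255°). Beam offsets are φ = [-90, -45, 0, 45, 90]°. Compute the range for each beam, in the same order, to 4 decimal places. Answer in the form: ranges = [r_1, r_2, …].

beam 1: φ=-90°, α=165°
  dir = (cos 165°, sin 165°) = (-0.9659, 0.2588); from cell (1,5)
  next x-line at t=0.1760, next y-line at t=1.6614; Δt_x=1.0353, Δt_y=3.8637
    x: enter (0,5) at t=0.1760 ← occupied
  → r_1 = 0.1760
beam 2: φ=-45°, α=210°
  dir = (cos 210°, sin 210°) = (-0.8660, -0.5000); from cell (1,5)
  next x-line at t=0.1963, next y-line at t=1.1400; Δt_x=1.1547, Δt_y=2.0000
    x: enter (0,5) at t=0.1963 ← occupied
  → r_2 = 0.1963
beam 3: φ=0°, α=255°
  dir = (cos 255°, sin 255°) = (-0.2588, -0.9659); from cell (1,5)
  next x-line at t=0.6568, next y-line at t=0.5901; Δt_x=3.8637, Δt_y=1.0353
    y: enter (1,4) at t=0.5901
    x: enter (0,4) at t=0.6568 ← occupied
  → r_3 = 0.6568
beam 4: φ=45°, α=300°
  dir = (cos 300°, sin 300°) = (0.5000, -0.8660); from cell (1,5)
  next x-line at t=1.6600, next y-line at t=0.6582; Δt_x=2.0000, Δt_y=1.1547
    y: enter (1,4) at t=0.6582
    x: enter (2,4) at t=1.6600
    y: enter (2,3) at t=1.8129
    y: enter (2,2) at t=2.9676
    x: enter (3,2) at t=3.6600
    y: enter (3,1) at t=4.1223
    y: enter (3,0) at t=5.2770 ← occupied
  → r_4 = 5.2770
beam 5: φ=90°, α=345°
  dir = (cos 345°, sin 345°) = (0.9659, -0.2588); from cell (1,5)
  next x-line at t=0.8593, next y-line at t=2.2023; Δt_x=1.0353, Δt_y=3.8637
    x: enter (2,5) at t=0.8593
    x: enter (3,5) at t=1.8946
    y: enter (3,4) at t=2.2023
    x: enter (4,4) at t=2.9298
    x: enter (5,4) at t=3.9651
    x: enter (6,4) at t=5.0004
    x: enter (7,4) at t=6.0357
    y: enter (7,3) at t=6.0660
    x: enter (8,3) at t=7.0709 ← occupied
  → r_5 = 7.0709

ranges = [0.1760, 0.1963, 0.6568, 5.2770, 7.0709]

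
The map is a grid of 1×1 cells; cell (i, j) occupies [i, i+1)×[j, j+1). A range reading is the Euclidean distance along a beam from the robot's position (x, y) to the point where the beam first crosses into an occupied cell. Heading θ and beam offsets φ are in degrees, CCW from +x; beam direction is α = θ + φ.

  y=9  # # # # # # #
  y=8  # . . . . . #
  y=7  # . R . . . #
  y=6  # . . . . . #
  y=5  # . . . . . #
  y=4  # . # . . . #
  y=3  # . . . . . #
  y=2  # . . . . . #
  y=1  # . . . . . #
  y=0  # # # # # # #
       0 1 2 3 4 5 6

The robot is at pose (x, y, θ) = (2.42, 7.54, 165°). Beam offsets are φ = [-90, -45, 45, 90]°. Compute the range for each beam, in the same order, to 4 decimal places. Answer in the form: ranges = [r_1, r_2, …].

beam 1: φ=-90°, α=75°
  dir = (cos 75°, sin 75°) = (0.2588, 0.9659); from cell (2,7)
  next x-line at t=2.2409, next y-line at t=0.4762; Δt_x=3.8637, Δt_y=1.0353
    y: enter (2,8) at t=0.4762
    y: enter (2,9) at t=1.5115 ← occupied
  → r_1 = 1.5115
beam 2: φ=-45°, α=120°
  dir = (cos 120°, sin 120°) = (-0.5000, 0.8660); from cell (2,7)
  next x-line at t=0.8400, next y-line at t=0.5312; Δt_x=2.0000, Δt_y=1.1547
    y: enter (2,8) at t=0.5312
    x: enter (1,8) at t=0.8400
    y: enter (1,9) at t=1.6859 ← occupied
  → r_2 = 1.6859
beam 3: φ=45°, α=210°
  dir = (cos 210°, sin 210°) = (-0.8660, -0.5000); from cell (2,7)
  next x-line at t=0.4850, next y-line at t=1.0800; Δt_x=1.1547, Δt_y=2.0000
    x: enter (1,7) at t=0.4850
    y: enter (1,6) at t=1.0800
    x: enter (0,6) at t=1.6397 ← occupied
  → r_3 = 1.6397
beam 4: φ=90°, α=255°
  dir = (cos 255°, sin 255°) = (-0.2588, -0.9659); from cell (2,7)
  next x-line at t=1.6228, next y-line at t=0.5590; Δt_x=3.8637, Δt_y=1.0353
    y: enter (2,6) at t=0.5590
    y: enter (2,5) at t=1.5943
    x: enter (1,5) at t=1.6228
    y: enter (1,4) at t=2.6296
    y: enter (1,3) at t=3.6649
    y: enter (1,2) at t=4.7002
    x: enter (0,2) at t=5.4865 ← occupied
  → r_4 = 5.4865

ranges = [1.5115, 1.6859, 1.6397, 5.4865]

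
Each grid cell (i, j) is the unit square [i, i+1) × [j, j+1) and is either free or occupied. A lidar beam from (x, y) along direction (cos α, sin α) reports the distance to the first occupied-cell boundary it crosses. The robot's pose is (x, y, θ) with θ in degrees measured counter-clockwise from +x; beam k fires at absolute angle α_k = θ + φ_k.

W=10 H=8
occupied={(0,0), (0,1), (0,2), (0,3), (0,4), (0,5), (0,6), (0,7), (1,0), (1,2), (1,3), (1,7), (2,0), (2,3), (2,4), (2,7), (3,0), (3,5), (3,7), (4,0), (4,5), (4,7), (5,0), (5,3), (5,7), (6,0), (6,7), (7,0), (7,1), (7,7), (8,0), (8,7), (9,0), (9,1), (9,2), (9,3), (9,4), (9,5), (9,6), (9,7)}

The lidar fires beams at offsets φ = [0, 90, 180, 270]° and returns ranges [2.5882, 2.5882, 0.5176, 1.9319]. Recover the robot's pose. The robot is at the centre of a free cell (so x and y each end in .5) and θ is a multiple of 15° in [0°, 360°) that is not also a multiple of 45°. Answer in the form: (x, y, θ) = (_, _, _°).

(x, y, θ) = (6.5, 6.5, 255°)

Enumerate (i+0.5, j+0.5, θ) over the 40 free cells and 16 admissible headings. For each, cast all 4 beams and compare to the given ranges.
  (1.5, 5.5, 75°): beam 1 = 1.5529 ≠ 2.5882 ✗
  (4.5, 1.5, 210°): beam 1 = 1.0000 ≠ 2.5882 ✗
  (7.5, 4.5, 240°): beam 1 = 4.0415 ≠ 2.5882 ✗
  (6.5, 3.5, 195°): beam 1 = 0.5176 ≠ 2.5882 ✗
  …
  (6.5, 6.5, 255°): r_1=2.5882, r_2=2.5882, r_3=0.5176, r_4=1.9319 — all match ✓
Only this pose fits every beam.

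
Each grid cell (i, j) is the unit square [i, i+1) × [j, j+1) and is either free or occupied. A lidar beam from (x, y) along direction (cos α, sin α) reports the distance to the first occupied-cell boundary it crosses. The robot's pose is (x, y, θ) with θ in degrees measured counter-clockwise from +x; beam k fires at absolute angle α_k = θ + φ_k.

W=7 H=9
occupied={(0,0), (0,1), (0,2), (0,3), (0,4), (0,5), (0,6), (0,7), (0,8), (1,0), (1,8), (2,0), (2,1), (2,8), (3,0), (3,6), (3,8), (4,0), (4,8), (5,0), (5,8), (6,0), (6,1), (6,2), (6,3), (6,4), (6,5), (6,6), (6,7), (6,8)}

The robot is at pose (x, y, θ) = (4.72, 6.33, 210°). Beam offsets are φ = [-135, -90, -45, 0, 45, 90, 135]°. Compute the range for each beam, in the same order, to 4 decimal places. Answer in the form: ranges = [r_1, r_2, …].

ranges = [1.7289, 1.9283, 0.7454, 4.2955, 5.5180, 2.5600, 1.3252]

beam 1: φ=-135°, α=75°
  dir = (cos 75°, sin 75°) = (0.2588, 0.9659); from cell (4,6)
  next x-line at t=1.0818, next y-line at t=0.6936; Δt_x=3.8637, Δt_y=1.0353
    y: enter (4,7) at t=0.6936
    x: enter (5,7) at t=1.0818
    y: enter (5,8) at t=1.7289 ← occupied
  → r_1 = 1.7289
beam 2: φ=-90°, α=120°
  dir = (cos 120°, sin 120°) = (-0.5000, 0.8660); from cell (4,6)
  next x-line at t=1.4400, next y-line at t=0.7736; Δt_x=2.0000, Δt_y=1.1547
    y: enter (4,7) at t=0.7736
    x: enter (3,7) at t=1.4400
    y: enter (3,8) at t=1.9283 ← occupied
  → r_2 = 1.9283
beam 3: φ=-45°, α=165°
  dir = (cos 165°, sin 165°) = (-0.9659, 0.2588); from cell (4,6)
  next x-line at t=0.7454, next y-line at t=2.5887; Δt_x=1.0353, Δt_y=3.8637
    x: enter (3,6) at t=0.7454 ← occupied
  → r_3 = 0.7454
beam 4: φ=0°, α=210°
  dir = (cos 210°, sin 210°) = (-0.8660, -0.5000); from cell (4,6)
  next x-line at t=0.8314, next y-line at t=0.6600; Δt_x=1.1547, Δt_y=2.0000
    y: enter (4,5) at t=0.6600
    x: enter (3,5) at t=0.8314
    x: enter (2,5) at t=1.9861
    y: enter (2,4) at t=2.6600
    x: enter (1,4) at t=3.1408
    x: enter (0,4) at t=4.2955 ← occupied
  → r_4 = 4.2955
beam 5: φ=45°, α=255°
  dir = (cos 255°, sin 255°) = (-0.2588, -0.9659); from cell (4,6)
  next x-line at t=2.7819, next y-line at t=0.3416; Δt_x=3.8637, Δt_y=1.0353
    y: enter (4,5) at t=0.3416
    y: enter (4,4) at t=1.3769
    y: enter (4,3) at t=2.4122
    x: enter (3,3) at t=2.7819
    y: enter (3,2) at t=3.4475
    y: enter (3,1) at t=4.4827
    y: enter (3,0) at t=5.5180 ← occupied
  → r_5 = 5.5180
beam 6: φ=90°, α=300°
  dir = (cos 300°, sin 300°) = (0.5000, -0.8660); from cell (4,6)
  next x-line at t=0.5600, next y-line at t=0.3811; Δt_x=2.0000, Δt_y=1.1547
    y: enter (4,5) at t=0.3811
    x: enter (5,5) at t=0.5600
    y: enter (5,4) at t=1.5358
    x: enter (6,4) at t=2.5600 ← occupied
  → r_6 = 2.5600
beam 7: φ=135°, α=345°
  dir = (cos 345°, sin 345°) = (0.9659, -0.2588); from cell (4,6)
  next x-line at t=0.2899, next y-line at t=1.2750; Δt_x=1.0353, Δt_y=3.8637
    x: enter (5,6) at t=0.2899
    y: enter (5,5) at t=1.2750
    x: enter (6,5) at t=1.3252 ← occupied
  → r_7 = 1.3252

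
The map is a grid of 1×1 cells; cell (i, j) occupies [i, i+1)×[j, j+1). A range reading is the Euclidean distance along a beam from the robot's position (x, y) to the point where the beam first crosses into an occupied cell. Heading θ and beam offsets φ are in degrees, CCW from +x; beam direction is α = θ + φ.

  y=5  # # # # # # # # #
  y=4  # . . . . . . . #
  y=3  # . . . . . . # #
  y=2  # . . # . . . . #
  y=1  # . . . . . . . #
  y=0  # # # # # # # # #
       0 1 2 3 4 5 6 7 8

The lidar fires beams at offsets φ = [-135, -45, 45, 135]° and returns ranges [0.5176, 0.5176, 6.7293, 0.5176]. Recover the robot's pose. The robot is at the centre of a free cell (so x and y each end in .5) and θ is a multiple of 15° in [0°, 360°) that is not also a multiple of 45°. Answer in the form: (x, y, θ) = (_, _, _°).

Enumerate (i+0.5, j+0.5, θ) over the 26 free cells and 16 admissible headings. For each, cast all 4 beams and compare to the given ranges.
  (4.5, 2.5, 30°): beam 1 = 1.5529 ≠ 0.5176 ✗
  (5.5, 1.5, 15°): beam 1 = 0.5774 ≠ 0.5176 ✗
  (7.5, 1.5, 285°): beam 1 = 7.0000 ≠ 0.5176 ✗
  (5.5, 1.5, 330°): beam 1 = 1.9319 ≠ 0.5176 ✗
  (6.5, 3.5, 210°): beam 1 = 1.5529 ≠ 0.5176 ✗
  …
  (7.5, 4.5, 150°): r_1=0.5176, r_2=0.5176, r_3=6.7293, r_4=0.5176 — all match ✓
Unique over the lattice → pose = (7.5, 4.5, 150°).

(x, y, θ) = (7.5, 4.5, 150°)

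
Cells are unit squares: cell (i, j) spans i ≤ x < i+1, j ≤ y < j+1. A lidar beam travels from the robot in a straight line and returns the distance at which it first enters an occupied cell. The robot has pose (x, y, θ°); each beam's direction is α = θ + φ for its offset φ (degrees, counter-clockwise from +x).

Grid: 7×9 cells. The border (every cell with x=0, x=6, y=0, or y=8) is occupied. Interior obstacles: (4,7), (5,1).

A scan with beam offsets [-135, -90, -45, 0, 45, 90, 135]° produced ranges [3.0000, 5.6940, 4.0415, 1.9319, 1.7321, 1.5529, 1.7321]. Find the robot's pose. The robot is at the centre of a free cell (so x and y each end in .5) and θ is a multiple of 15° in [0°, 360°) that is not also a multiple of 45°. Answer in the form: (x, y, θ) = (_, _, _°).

(x, y, θ) = (2.5, 6.5, 15°)

The pose lattice has 33·16 = 528 candidates. Test each by forward raycasting.
  (5.5, 2.5, 240°): beam 1 = 4.6587 ≠ 3.0000 ✗
  (4.5, 4.5, 60°): beam 1 = 2.5882 ≠ 3.0000 ✗
  (3.5, 3.5, 300°): beam 1 = 2.5882 ≠ 3.0000 ✗
  …
  (2.5, 6.5, 15°): r_1=3.0000, r_2=5.6940, r_3=4.0415, r_4=1.9319, r_5=1.7321, r_6=1.5529, r_7=1.7321 — all match ✓
Only this pose fits every beam.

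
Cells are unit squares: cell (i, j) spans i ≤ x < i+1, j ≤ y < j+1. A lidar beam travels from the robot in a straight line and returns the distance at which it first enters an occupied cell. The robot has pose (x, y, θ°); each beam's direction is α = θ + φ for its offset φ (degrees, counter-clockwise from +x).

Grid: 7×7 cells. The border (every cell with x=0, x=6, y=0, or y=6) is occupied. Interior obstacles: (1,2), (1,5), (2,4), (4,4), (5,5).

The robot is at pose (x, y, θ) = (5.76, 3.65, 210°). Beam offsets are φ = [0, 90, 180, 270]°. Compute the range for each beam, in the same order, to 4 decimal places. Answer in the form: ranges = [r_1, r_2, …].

ranges = [5.3000, 0.4800, 0.2771, 1.5200]

beam 1: φ=0°, α=210°
  dir = (cos 210°, sin 210°) = (-0.8660, -0.5000); from cell (5,3)
  next x-line at t=0.8776, next y-line at t=1.3000; Δt_x=1.1547, Δt_y=2.0000
    x: enter (4,3) at t=0.8776
    y: enter (4,2) at t=1.3000
    x: enter (3,2) at t=2.0323
    x: enter (2,2) at t=3.1870
    y: enter (2,1) at t=3.3000
    x: enter (1,1) at t=4.3417
    y: enter (1,0) at t=5.3000 ← occupied
  → r_1 = 5.3000
beam 2: φ=90°, α=300°
  dir = (cos 300°, sin 300°) = (0.5000, -0.8660); from cell (5,3)
  next x-line at t=0.4800, next y-line at t=0.7506; Δt_x=2.0000, Δt_y=1.1547
    x: enter (6,3) at t=0.4800 ← occupied
  → r_2 = 0.4800
beam 3: φ=180°, α=30°
  dir = (cos 30°, sin 30°) = (0.8660, 0.5000); from cell (5,3)
  next x-line at t=0.2771, next y-line at t=0.7000; Δt_x=1.1547, Δt_y=2.0000
    x: enter (6,3) at t=0.2771 ← occupied
  → r_3 = 0.2771
beam 4: φ=270°, α=120°
  dir = (cos 120°, sin 120°) = (-0.5000, 0.8660); from cell (5,3)
  next x-line at t=1.5200, next y-line at t=0.4041; Δt_x=2.0000, Δt_y=1.1547
    y: enter (5,4) at t=0.4041
    x: enter (4,4) at t=1.5200 ← occupied
  → r_4 = 1.5200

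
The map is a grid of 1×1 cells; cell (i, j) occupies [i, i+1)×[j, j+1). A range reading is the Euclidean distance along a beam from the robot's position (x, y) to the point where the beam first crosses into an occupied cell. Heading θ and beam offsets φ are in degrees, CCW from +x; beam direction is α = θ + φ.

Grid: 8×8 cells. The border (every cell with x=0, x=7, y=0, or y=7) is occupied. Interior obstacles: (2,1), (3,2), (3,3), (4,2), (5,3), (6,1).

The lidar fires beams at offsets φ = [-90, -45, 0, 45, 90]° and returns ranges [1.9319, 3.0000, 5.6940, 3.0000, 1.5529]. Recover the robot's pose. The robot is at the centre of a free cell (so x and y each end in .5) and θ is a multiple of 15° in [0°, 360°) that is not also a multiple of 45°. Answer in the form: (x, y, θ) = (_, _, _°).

(x, y, θ) = (1.5, 5.5, 345°)

The pose lattice has 30·16 = 480 candidates. Test each by forward raycasting.
  (6.5, 6.5, 240°): beam 1 = 1.0000 ≠ 1.9319 ✗
  (5.5, 4.5, 105°): beam 1 = 1.5529 ≠ 1.9319 ✗
  (6.5, 3.5, 255°): beam 1 = 0.5176 ≠ 1.9319 ✗
  …
  (1.5, 5.5, 345°): r_1=1.9319, r_2=3.0000, r_3=5.6940, r_4=3.0000, r_5=1.5529 — all match ✓
Only this pose fits every beam.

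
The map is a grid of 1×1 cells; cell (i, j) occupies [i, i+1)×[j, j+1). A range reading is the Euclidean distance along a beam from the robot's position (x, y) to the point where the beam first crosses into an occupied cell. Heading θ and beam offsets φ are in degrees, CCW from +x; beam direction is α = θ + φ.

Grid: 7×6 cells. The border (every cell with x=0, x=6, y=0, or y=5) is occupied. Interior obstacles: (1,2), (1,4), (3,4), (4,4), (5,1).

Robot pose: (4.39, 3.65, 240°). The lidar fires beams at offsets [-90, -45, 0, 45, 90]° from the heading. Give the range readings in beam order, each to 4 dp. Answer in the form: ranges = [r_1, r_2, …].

ranges = [0.7000, 2.5114, 3.0600, 2.3569, 1.8591]

beam 1: φ=-90°, α=150°
  direction (-0.8660, 0.5000); cell (4,3); t to first gridline: x 0.4503, y 0.7000 (then +1.1547 / +2.0000)
    (3,3) via x @ 0.4503
    (3,4) via y @ 0.7000  # hit
  → r_1 = 0.7000
beam 2: φ=-45°, α=195°
  direction (-0.9659, -0.2588); cell (4,3); t to first gridline: x 0.4038, y 2.5114 (then +1.0353 / +3.8637)
    (3,3) via x @ 0.4038
    (2,3) via x @ 1.4390
    (1,3) via x @ 2.4743
    (1,2) via y @ 2.5114  # hit
  → r_2 = 2.5114
beam 3: φ=0°, α=240°
  direction (-0.5000, -0.8660); cell (4,3); t to first gridline: x 0.7800, y 0.7506 (then +2.0000 / +1.1547)
    (4,2) via y @ 0.7506
    (3,2) via x @ 0.7800
    (3,1) via y @ 1.9053
    (2,1) via x @ 2.7800
    (2,0) via y @ 3.0600  # hit
  → r_3 = 3.0600
beam 4: φ=45°, α=285°
  direction (0.2588, -0.9659); cell (4,3); t to first gridline: x 2.3569, y 0.6729 (then +3.8637 / +1.0353)
    (4,2) via y @ 0.6729
    (4,1) via y @ 1.7082
    (5,1) via x @ 2.3569  # hit
  → r_4 = 2.3569
beam 5: φ=90°, α=330°
  direction (0.8660, -0.5000); cell (4,3); t to first gridline: x 0.7044, y 1.3000 (then +1.1547 / +2.0000)
    (5,3) via x @ 0.7044
    (5,2) via y @ 1.3000
    (6,2) via x @ 1.8591  # hit
  → r_5 = 1.8591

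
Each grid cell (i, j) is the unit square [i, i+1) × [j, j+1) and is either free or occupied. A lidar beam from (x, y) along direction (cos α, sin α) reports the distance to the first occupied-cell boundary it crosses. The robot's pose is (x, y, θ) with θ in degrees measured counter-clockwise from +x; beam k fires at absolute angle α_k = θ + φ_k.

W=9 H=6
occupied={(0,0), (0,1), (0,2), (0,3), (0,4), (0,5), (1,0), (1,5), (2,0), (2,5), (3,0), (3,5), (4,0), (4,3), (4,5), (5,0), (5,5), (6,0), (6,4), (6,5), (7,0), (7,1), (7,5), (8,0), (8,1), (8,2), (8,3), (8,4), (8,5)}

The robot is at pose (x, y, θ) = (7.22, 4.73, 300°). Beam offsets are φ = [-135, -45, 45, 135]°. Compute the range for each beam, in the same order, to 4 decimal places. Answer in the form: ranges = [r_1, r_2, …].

ranges = [0.2278, 3.8616, 0.8075, 0.2795]

beam 1: φ=-135°, α=165°
  dir = (cos 165°, sin 165°) = (-0.9659, 0.2588); from cell (7,4)
  next x-line at t=0.2278, next y-line at t=1.0432; Δt_x=1.0353, Δt_y=3.8637
    x: enter (6,4) at t=0.2278 ← occupied
  → r_1 = 0.2278
beam 2: φ=-45°, α=255°
  dir = (cos 255°, sin 255°) = (-0.2588, -0.9659); from cell (7,4)
  next x-line at t=0.8500, next y-line at t=0.7558; Δt_x=3.8637, Δt_y=1.0353
    y: enter (7,3) at t=0.7558
    x: enter (6,3) at t=0.8500
    y: enter (6,2) at t=1.7910
    y: enter (6,1) at t=2.8263
    y: enter (6,0) at t=3.8616 ← occupied
  → r_2 = 3.8616
beam 3: φ=45°, α=345°
  dir = (cos 345°, sin 345°) = (0.9659, -0.2588); from cell (7,4)
  next x-line at t=0.8075, next y-line at t=2.8205; Δt_x=1.0353, Δt_y=3.8637
    x: enter (8,4) at t=0.8075 ← occupied
  → r_3 = 0.8075
beam 4: φ=135°, α=75°
  dir = (cos 75°, sin 75°) = (0.2588, 0.9659); from cell (7,4)
  next x-line at t=3.0137, next y-line at t=0.2795; Δt_x=3.8637, Δt_y=1.0353
    y: enter (7,5) at t=0.2795 ← occupied
  → r_4 = 0.2795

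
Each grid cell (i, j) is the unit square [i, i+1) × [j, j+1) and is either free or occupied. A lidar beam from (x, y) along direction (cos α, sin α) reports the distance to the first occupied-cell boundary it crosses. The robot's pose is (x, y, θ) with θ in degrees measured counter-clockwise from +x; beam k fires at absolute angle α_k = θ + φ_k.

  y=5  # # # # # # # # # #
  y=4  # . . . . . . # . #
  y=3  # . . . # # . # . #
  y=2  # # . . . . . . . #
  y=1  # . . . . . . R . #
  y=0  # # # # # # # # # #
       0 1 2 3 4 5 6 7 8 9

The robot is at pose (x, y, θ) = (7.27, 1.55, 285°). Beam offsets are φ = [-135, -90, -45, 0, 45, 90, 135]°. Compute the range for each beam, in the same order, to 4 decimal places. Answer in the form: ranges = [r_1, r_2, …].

beam 1: φ=-135°, α=150°
  dir = (cos 150°, sin 150°) = (-0.8660, 0.5000); from cell (7,1)
  next x-line at t=0.3118, next y-line at t=0.9000; Δt_x=1.1547, Δt_y=2.0000
    x: enter (6,1) at t=0.3118
    y: enter (6,2) at t=0.9000
    x: enter (5,2) at t=1.4665
    x: enter (4,2) at t=2.6212
    y: enter (4,3) at t=2.9000 ← occupied
  → r_1 = 2.9000
beam 2: φ=-90°, α=195°
  dir = (cos 195°, sin 195°) = (-0.9659, -0.2588); from cell (7,1)
  next x-line at t=0.2795, next y-line at t=2.1250; Δt_x=1.0353, Δt_y=3.8637
    x: enter (6,1) at t=0.2795
    x: enter (5,1) at t=1.3148
    y: enter (5,0) at t=2.1250 ← occupied
  → r_2 = 2.1250
beam 3: φ=-45°, α=240°
  dir = (cos 240°, sin 240°) = (-0.5000, -0.8660); from cell (7,1)
  next x-line at t=0.5400, next y-line at t=0.6351; Δt_x=2.0000, Δt_y=1.1547
    x: enter (6,1) at t=0.5400
    y: enter (6,0) at t=0.6351 ← occupied
  → r_3 = 0.6351
beam 4: φ=0°, α=285°
  dir = (cos 285°, sin 285°) = (0.2588, -0.9659); from cell (7,1)
  next x-line at t=2.8205, next y-line at t=0.5694; Δt_x=3.8637, Δt_y=1.0353
    y: enter (7,0) at t=0.5694 ← occupied
  → r_4 = 0.5694
beam 5: φ=45°, α=330°
  dir = (cos 330°, sin 330°) = (0.8660, -0.5000); from cell (7,1)
  next x-line at t=0.8429, next y-line at t=1.1000; Δt_x=1.1547, Δt_y=2.0000
    x: enter (8,1) at t=0.8429
    y: enter (8,0) at t=1.1000 ← occupied
  → r_5 = 1.1000
beam 6: φ=90°, α=15°
  dir = (cos 15°, sin 15°) = (0.9659, 0.2588); from cell (7,1)
  next x-line at t=0.7558, next y-line at t=1.7387; Δt_x=1.0353, Δt_y=3.8637
    x: enter (8,1) at t=0.7558
    y: enter (8,2) at t=1.7387
    x: enter (9,2) at t=1.7910 ← occupied
  → r_6 = 1.7910
beam 7: φ=135°, α=60°
  dir = (cos 60°, sin 60°) = (0.5000, 0.8660); from cell (7,1)
  next x-line at t=1.4600, next y-line at t=0.5196; Δt_x=2.0000, Δt_y=1.1547
    y: enter (7,2) at t=0.5196
    x: enter (8,2) at t=1.4600
    y: enter (8,3) at t=1.6743
    y: enter (8,4) at t=2.8290
    x: enter (9,4) at t=3.4600 ← occupied
  → r_7 = 3.4600

ranges = [2.9000, 2.1250, 0.6351, 0.5694, 1.1000, 1.7910, 3.4600]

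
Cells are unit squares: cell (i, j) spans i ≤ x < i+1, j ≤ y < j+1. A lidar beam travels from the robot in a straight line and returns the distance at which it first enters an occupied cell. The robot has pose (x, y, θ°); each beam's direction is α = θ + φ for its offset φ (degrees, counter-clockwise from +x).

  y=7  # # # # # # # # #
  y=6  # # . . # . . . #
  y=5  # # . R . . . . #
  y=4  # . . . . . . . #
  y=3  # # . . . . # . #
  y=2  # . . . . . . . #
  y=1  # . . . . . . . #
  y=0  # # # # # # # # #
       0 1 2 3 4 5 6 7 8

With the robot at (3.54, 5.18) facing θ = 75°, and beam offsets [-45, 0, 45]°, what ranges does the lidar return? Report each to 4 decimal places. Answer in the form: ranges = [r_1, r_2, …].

beam 1: φ=-45°, α=30°
  d=(0.8660,0.5000)  start (3,5)  tX=0.5312 tY=1.6400  stride 1/|dx|=1.1547 1/|dy|=2.0000
    cross x-line → (4,5), t=0.5312
    cross y-line → (4,6), t=1.6400 (wall)
  → r_1 = 1.6400
beam 2: φ=0°, α=75°
  d=(0.2588,0.9659)  start (3,5)  tX=1.7773 tY=0.8489  stride 1/|dx|=3.8637 1/|dy|=1.0353
    cross y-line → (3,6), t=0.8489
    cross x-line → (4,6), t=1.7773 (wall)
  → r_2 = 1.7773
beam 3: φ=45°, α=120°
  d=(-0.5000,0.8660)  start (3,5)  tX=1.0800 tY=0.9469  stride 1/|dx|=2.0000 1/|dy|=1.1547
    cross y-line → (3,6), t=0.9469
    cross x-line → (2,6), t=1.0800
    cross y-line → (2,7), t=2.1016 (wall)
  → r_3 = 2.1016

ranges = [1.6400, 1.7773, 2.1016]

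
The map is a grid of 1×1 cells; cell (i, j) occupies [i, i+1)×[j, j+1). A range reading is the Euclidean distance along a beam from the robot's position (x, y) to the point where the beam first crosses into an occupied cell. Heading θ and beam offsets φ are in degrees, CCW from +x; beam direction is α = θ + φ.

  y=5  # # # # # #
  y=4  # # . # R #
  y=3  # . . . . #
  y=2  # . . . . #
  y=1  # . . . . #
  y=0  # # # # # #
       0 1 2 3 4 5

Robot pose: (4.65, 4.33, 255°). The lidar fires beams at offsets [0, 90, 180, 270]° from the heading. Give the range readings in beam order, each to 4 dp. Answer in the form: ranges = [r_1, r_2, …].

ranges = [3.4475, 0.3623, 0.6936, 0.6729]

beam 1: φ=0°, α=255°
  direction (-0.2588, -0.9659); cell (4,4); t to first gridline: x 2.5114, y 0.3416 (then +3.8637 / +1.0353)
    (4,3) via y @ 0.3416
    (4,2) via y @ 1.3769
    (4,1) via y @ 2.4122
    (3,1) via x @ 2.5114
    (3,0) via y @ 3.4475  # hit
  → r_1 = 3.4475
beam 2: φ=90°, α=345°
  direction (0.9659, -0.2588); cell (4,4); t to first gridline: x 0.3623, y 1.2750 (then +1.0353 / +3.8637)
    (5,4) via x @ 0.3623  # hit
  → r_2 = 0.3623
beam 3: φ=180°, α=75°
  direction (0.2588, 0.9659); cell (4,4); t to first gridline: x 1.3523, y 0.6936 (then +3.8637 / +1.0353)
    (4,5) via y @ 0.6936  # hit
  → r_3 = 0.6936
beam 4: φ=270°, α=165°
  direction (-0.9659, 0.2588); cell (4,4); t to first gridline: x 0.6729, y 2.5887 (then +1.0353 / +3.8637)
    (3,4) via x @ 0.6729  # hit
  → r_4 = 0.6729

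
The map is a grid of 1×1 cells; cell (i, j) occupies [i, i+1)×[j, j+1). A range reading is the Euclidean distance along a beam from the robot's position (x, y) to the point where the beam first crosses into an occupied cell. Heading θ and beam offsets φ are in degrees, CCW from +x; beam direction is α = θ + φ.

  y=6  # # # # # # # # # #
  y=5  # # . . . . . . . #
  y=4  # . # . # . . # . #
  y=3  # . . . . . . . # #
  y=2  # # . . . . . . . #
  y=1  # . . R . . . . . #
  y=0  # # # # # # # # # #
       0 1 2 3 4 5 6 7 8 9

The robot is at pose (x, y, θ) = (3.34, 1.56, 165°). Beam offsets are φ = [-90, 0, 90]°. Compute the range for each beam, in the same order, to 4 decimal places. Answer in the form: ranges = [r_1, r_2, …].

beam 1: φ=-90°, α=75°
  direction (0.2588, 0.9659); cell (3,1); t to first gridline: x 2.5500, y 0.4555 (then +3.8637 / +1.0353)
    (3,2) via y @ 0.4555
    (3,3) via y @ 1.4908
    (3,4) via y @ 2.5261
    (4,4) via x @ 2.5500  # hit
  → r_1 = 2.5500
beam 2: φ=0°, α=165°
  direction (-0.9659, 0.2588); cell (3,1); t to first gridline: x 0.3520, y 1.7000 (then +1.0353 / +3.8637)
    (2,1) via x @ 0.3520
    (1,1) via x @ 1.3873
    (1,2) via y @ 1.7000  # hit
  → r_2 = 1.7000
beam 3: φ=90°, α=255°
  direction (-0.2588, -0.9659); cell (3,1); t to first gridline: x 1.3137, y 0.5798 (then +3.8637 / +1.0353)
    (3,0) via y @ 0.5798  # hit
  → r_3 = 0.5798

ranges = [2.5500, 1.7000, 0.5798]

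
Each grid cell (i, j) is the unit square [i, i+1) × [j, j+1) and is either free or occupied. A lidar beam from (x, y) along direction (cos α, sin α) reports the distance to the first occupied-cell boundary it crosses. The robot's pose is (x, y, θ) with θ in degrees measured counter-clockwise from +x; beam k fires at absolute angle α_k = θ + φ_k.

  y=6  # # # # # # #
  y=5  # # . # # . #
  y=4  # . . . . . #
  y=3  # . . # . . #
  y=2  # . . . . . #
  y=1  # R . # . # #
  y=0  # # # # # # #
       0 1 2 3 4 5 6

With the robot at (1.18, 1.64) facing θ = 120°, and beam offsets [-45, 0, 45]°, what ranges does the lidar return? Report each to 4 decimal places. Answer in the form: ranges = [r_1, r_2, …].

ranges = [4.5138, 0.3600, 0.1863]

beam 1: φ=-45°, α=75°
  direction (0.2588, 0.9659); cell (1,1); t to first gridline: x 3.1682, y 0.3727 (then +3.8637 / +1.0353)
    (1,2) via y @ 0.3727
    (1,3) via y @ 1.4080
    (1,4) via y @ 2.4433
    (2,4) via x @ 3.1682
    (2,5) via y @ 3.4785
    (2,6) via y @ 4.5138  # hit
  → r_1 = 4.5138
beam 2: φ=0°, α=120°
  direction (-0.5000, 0.8660); cell (1,1); t to first gridline: x 0.3600, y 0.4157 (then +2.0000 / +1.1547)
    (0,1) via x @ 0.3600  # hit
  → r_2 = 0.3600
beam 3: φ=45°, α=165°
  direction (-0.9659, 0.2588); cell (1,1); t to first gridline: x 0.1863, y 1.3909 (then +1.0353 / +3.8637)
    (0,1) via x @ 0.1863  # hit
  → r_3 = 0.1863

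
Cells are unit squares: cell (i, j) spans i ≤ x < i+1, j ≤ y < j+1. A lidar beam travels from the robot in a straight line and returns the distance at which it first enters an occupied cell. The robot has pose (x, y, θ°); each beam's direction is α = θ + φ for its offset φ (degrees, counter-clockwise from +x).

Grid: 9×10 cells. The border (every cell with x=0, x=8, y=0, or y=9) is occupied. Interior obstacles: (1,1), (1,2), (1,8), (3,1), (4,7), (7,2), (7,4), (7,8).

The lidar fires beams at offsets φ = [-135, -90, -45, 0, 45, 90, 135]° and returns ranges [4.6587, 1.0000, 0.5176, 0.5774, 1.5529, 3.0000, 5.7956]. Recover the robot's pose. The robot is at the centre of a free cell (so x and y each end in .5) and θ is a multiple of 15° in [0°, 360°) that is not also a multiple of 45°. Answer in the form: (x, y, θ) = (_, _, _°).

Candidates: 48 free-cell centres × 16 headings = 768 poses. Raycast each; keep the one whose scan matches to 4 dp.
  (4.5, 4.5, 120°): beam 1 = 3.6235 ≠ 4.6587 ✗
  (4.5, 6.5, 30°): beam 2 = 5.0000 ≠ 1.0000 ✗
  (2.5, 1.5, 75°): beam 1 = 0.5774 ≠ 4.6587 ✗
  …
  (1.5, 4.5, 210°): r_1=4.6587, r_2=1.0000, r_3=0.5176, r_4=0.5774, r_5=1.5529, r_6=3.0000, r_7=5.7956 — all match ✓
Unique over the lattice → pose = (1.5, 4.5, 210°).

(x, y, θ) = (1.5, 4.5, 210°)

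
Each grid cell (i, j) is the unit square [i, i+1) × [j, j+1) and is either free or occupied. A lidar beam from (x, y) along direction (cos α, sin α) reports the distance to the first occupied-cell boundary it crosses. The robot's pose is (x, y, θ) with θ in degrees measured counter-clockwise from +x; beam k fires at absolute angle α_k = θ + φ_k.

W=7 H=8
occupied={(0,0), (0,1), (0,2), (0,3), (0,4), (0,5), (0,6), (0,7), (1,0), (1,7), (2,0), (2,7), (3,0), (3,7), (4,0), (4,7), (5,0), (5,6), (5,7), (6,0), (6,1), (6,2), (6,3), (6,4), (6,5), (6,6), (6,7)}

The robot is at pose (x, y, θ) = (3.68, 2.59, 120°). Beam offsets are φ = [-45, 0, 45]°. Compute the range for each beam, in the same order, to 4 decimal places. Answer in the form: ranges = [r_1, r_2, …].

beam 1: φ=-45°, α=75°
  d=(0.2588,0.9659)  start (3,2)  tX=1.2364 tY=0.4245  stride 1/|dx|=3.8637 1/|dy|=1.0353
    cross y-line → (3,3), t=0.4245
    cross x-line → (4,3), t=1.2364
    cross y-line → (4,4), t=1.4597
    cross y-line → (4,5), t=2.4950
    cross y-line → (4,6), t=3.5303
    cross y-line → (4,7), t=4.5656 (wall)
  → r_1 = 4.5656
beam 2: φ=0°, α=120°
  d=(-0.5000,0.8660)  start (3,2)  tX=1.3600 tY=0.4734  stride 1/|dx|=2.0000 1/|dy|=1.1547
    cross y-line → (3,3), t=0.4734
    cross x-line → (2,3), t=1.3600
    cross y-line → (2,4), t=1.6281
    cross y-line → (2,5), t=2.7828
    cross x-line → (1,5), t=3.3600
    cross y-line → (1,6), t=3.9375
    cross y-line → (1,7), t=5.0922 (wall)
  → r_2 = 5.0922
beam 3: φ=45°, α=165°
  d=(-0.9659,0.2588)  start (3,2)  tX=0.7040 tY=1.5841  stride 1/|dx|=1.0353 1/|dy|=3.8637
    cross x-line → (2,2), t=0.7040
    cross y-line → (2,3), t=1.5841
    cross x-line → (1,3), t=1.7393
    cross x-line → (0,3), t=2.7745 (wall)
  → r_3 = 2.7745

ranges = [4.5656, 5.0922, 2.7745]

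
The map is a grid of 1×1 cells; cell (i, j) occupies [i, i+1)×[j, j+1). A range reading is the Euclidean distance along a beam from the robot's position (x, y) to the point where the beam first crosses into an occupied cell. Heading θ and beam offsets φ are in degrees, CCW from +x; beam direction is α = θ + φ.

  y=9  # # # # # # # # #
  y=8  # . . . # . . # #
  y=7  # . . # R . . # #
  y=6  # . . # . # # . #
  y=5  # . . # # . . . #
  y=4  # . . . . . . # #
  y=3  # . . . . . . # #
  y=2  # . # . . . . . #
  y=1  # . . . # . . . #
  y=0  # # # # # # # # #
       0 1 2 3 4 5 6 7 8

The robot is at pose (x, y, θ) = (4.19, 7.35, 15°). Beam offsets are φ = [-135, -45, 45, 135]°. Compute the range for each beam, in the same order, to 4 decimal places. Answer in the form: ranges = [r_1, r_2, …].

beam 1: φ=-135°, α=240°
  d=(-0.5000,-0.8660)  start (4,7)  tX=0.3800 tY=0.4041  stride 1/|dx|=2.0000 1/|dy|=1.1547
    cross x-line → (3,7), t=0.3800 (wall)
  → r_1 = 0.3800
beam 2: φ=-45°, α=330°
  d=(0.8660,-0.5000)  start (4,7)  tX=0.9353 tY=0.7000  stride 1/|dx|=1.1547 1/|dy|=2.0000
    cross y-line → (4,6), t=0.7000
    cross x-line → (5,6), t=0.9353 (wall)
  → r_2 = 0.9353
beam 3: φ=45°, α=60°
  d=(0.5000,0.8660)  start (4,7)  tX=1.6200 tY=0.7506  stride 1/|dx|=2.0000 1/|dy|=1.1547
    cross y-line → (4,8), t=0.7506 (wall)
  → r_3 = 0.7506
beam 4: φ=135°, α=150°
  d=(-0.8660,0.5000)  start (4,7)  tX=0.2194 tY=1.3000  stride 1/|dx|=1.1547 1/|dy|=2.0000
    cross x-line → (3,7), t=0.2194 (wall)
  → r_4 = 0.2194

ranges = [0.3800, 0.9353, 0.7506, 0.2194]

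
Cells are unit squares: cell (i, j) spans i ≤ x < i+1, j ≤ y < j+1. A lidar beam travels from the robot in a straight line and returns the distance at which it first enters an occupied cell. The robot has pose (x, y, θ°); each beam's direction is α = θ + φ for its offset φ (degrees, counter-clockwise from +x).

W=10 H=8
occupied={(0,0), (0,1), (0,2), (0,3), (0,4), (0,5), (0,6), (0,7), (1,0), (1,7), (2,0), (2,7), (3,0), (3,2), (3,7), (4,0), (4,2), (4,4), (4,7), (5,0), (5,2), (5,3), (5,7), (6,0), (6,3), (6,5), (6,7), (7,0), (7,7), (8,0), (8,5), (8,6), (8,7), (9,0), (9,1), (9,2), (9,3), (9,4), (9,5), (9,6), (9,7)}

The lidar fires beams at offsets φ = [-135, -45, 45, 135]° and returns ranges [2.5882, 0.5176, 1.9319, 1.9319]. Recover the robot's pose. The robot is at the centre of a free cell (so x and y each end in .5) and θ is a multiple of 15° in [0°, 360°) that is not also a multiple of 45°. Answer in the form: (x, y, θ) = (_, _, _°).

The pose lattice has 39·16 = 624 candidates. Test each by forward raycasting.
  (2.5, 2.5, 75°): beam 1 = 1.7321 ≠ 2.5882 ✗
  (3.5, 1.5, 330°): beam 1 = 1.9319 ≠ 2.5882 ✗
  (5.5, 5.5, 300°): beam 1 = 4.6587 ≠ 2.5882 ✗
  …
  (5.5, 6.5, 120°): r_1=2.5882, r_2=0.5176, r_3=1.9319, r_4=1.9319 — all match ✓
No second candidate reproduces the full scan.

(x, y, θ) = (5.5, 6.5, 120°)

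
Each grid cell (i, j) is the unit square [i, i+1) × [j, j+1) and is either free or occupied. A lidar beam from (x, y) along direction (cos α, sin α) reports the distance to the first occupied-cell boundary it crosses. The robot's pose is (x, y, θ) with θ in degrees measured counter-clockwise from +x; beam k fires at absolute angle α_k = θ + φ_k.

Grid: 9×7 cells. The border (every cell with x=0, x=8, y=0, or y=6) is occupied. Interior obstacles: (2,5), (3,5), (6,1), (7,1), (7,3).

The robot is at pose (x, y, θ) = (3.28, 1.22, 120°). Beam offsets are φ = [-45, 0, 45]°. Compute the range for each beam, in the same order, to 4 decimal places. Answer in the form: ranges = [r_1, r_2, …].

ranges = [4.9486, 4.5600, 2.3604]

beam 1: φ=-45°, α=75°
  dir = (cos 75°, sin 75°) = (0.2588, 0.9659); from cell (3,1)
  next x-line at t=2.7819, next y-line at t=0.8075; Δt_x=3.8637, Δt_y=1.0353
    y: enter (3,2) at t=0.8075
    y: enter (3,3) at t=1.8428
    x: enter (4,3) at t=2.7819
    y: enter (4,4) at t=2.8781
    y: enter (4,5) at t=3.9133
    y: enter (4,6) at t=4.9486 ← occupied
  → r_1 = 4.9486
beam 2: φ=0°, α=120°
  dir = (cos 120°, sin 120°) = (-0.5000, 0.8660); from cell (3,1)
  next x-line at t=0.5600, next y-line at t=0.9007; Δt_x=2.0000, Δt_y=1.1547
    x: enter (2,1) at t=0.5600
    y: enter (2,2) at t=0.9007
    y: enter (2,3) at t=2.0554
    x: enter (1,3) at t=2.5600
    y: enter (1,4) at t=3.2101
    y: enter (1,5) at t=4.3648
    x: enter (0,5) at t=4.5600 ← occupied
  → r_2 = 4.5600
beam 3: φ=45°, α=165°
  dir = (cos 165°, sin 165°) = (-0.9659, 0.2588); from cell (3,1)
  next x-line at t=0.2899, next y-line at t=3.0137; Δt_x=1.0353, Δt_y=3.8637
    x: enter (2,1) at t=0.2899
    x: enter (1,1) at t=1.3252
    x: enter (0,1) at t=2.3604 ← occupied
  → r_3 = 2.3604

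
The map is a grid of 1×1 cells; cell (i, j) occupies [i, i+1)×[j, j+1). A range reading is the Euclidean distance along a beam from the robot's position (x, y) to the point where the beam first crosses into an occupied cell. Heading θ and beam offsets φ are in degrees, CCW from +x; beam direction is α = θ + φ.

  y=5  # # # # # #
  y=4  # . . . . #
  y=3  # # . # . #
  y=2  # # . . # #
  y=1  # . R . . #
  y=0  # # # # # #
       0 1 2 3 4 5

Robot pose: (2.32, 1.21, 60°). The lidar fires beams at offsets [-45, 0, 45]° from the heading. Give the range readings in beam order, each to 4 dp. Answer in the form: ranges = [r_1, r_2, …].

ranges = [2.7745, 2.0669, 1.2364]

beam 1: φ=-45°, α=15°
  cosα=0.9659 sinα=0.2588 | (2,1) | tMaxX 0.7040 tMaxY 3.0523 | tΔX 1.0353 tΔY 3.8637
    t=0.7040 [x] (3,1)
    t=1.7393 [x] (4,1)
    t=2.7745 [x] (5,1) — stop
  → r_1 = 2.7745
beam 2: φ=0°, α=60°
  cosα=0.5000 sinα=0.8660 | (2,1) | tMaxX 1.3600 tMaxY 0.9122 | tΔX 2.0000 tΔY 1.1547
    t=0.9122 [y] (2,2)
    t=1.3600 [x] (3,2)
    t=2.0669 [y] (3,3) — stop
  → r_2 = 2.0669
beam 3: φ=45°, α=105°
  cosα=-0.2588 sinα=0.9659 | (2,1) | tMaxX 1.2364 tMaxY 0.8179 | tΔX 3.8637 tΔY 1.0353
    t=0.8179 [y] (2,2)
    t=1.2364 [x] (1,2) — stop
  → r_3 = 1.2364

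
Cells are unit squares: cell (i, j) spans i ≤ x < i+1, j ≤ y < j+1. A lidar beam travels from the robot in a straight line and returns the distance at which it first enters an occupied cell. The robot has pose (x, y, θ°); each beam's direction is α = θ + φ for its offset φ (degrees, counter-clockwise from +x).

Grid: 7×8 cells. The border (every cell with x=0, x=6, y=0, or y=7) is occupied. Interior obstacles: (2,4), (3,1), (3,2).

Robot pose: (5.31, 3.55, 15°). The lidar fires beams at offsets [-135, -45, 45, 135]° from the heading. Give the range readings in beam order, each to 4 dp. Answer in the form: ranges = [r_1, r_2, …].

ranges = [2.6200, 0.7967, 1.3800, 2.6674]

beam 1: φ=-135°, α=240°
  d=(-0.5000,-0.8660)  start (5,3)  tX=0.6200 tY=0.6351  stride 1/|dx|=2.0000 1/|dy|=1.1547
    cross x-line → (4,3), t=0.6200
    cross y-line → (4,2), t=0.6351
    cross y-line → (4,1), t=1.7898
    cross x-line → (3,1), t=2.6200 (wall)
  → r_1 = 2.6200
beam 2: φ=-45°, α=330°
  d=(0.8660,-0.5000)  start (5,3)  tX=0.7967 tY=1.1000  stride 1/|dx|=1.1547 1/|dy|=2.0000
    cross x-line → (6,3), t=0.7967 (wall)
  → r_2 = 0.7967
beam 3: φ=45°, α=60°
  d=(0.5000,0.8660)  start (5,3)  tX=1.3800 tY=0.5196  stride 1/|dx|=2.0000 1/|dy|=1.1547
    cross y-line → (5,4), t=0.5196
    cross x-line → (6,4), t=1.3800 (wall)
  → r_3 = 1.3800
beam 4: φ=135°, α=150°
  d=(-0.8660,0.5000)  start (5,3)  tX=0.3580 tY=0.9000  stride 1/|dx|=1.1547 1/|dy|=2.0000
    cross x-line → (4,3), t=0.3580
    cross y-line → (4,4), t=0.9000
    cross x-line → (3,4), t=1.5127
    cross x-line → (2,4), t=2.6674 (wall)
  → r_4 = 2.6674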